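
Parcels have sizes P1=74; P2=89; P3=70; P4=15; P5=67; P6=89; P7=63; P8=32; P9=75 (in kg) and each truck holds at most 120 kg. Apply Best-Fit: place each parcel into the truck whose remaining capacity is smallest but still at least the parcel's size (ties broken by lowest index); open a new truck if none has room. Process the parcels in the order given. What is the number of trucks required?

7

Put P1 (74 kg) in truck 1; 46 kg remain.
Put P2 (89 kg) in truck 2; 31 kg remain.
Put P3 (70 kg) in truck 3; 50 kg remain.
Put P4 (15 kg) in truck 2; 16 kg remain.
Put P5 (67 kg) in truck 4; 53 kg remain.
Put P6 (89 kg) in truck 5; 31 kg remain.
Put P7 (63 kg) in truck 6; 57 kg remain.
Put P8 (32 kg) in truck 1; 14 kg remain.
Put P9 (75 kg) in truck 7; 45 kg remain.
Final trucks: [74,32] [89,15] [70] [67] [89] [63] [75].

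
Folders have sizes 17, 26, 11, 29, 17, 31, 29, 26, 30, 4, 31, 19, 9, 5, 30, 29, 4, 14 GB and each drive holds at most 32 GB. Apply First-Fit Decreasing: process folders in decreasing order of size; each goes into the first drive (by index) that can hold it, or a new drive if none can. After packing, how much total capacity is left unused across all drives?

23

Sorted descending: 31, 31, 30, 30, 29, 29, 29, 26, 26, 19, 17, 17, 14, 11, 9, 5, 4, 4.
31 GB → drive 1 (remaining 1 GB)
31 GB → drive 2 (remaining 1 GB)
30 GB → drive 3 (remaining 2 GB)
30 GB → drive 4 (remaining 2 GB)
29 GB → drive 5 (remaining 3 GB)
29 GB → drive 6 (remaining 3 GB)
29 GB → drive 7 (remaining 3 GB)
26 GB → drive 8 (remaining 6 GB)
26 GB → drive 9 (remaining 6 GB)
19 GB → drive 10 (remaining 13 GB)
17 GB → drive 11 (remaining 15 GB)
17 GB → drive 12 (remaining 15 GB)
14 GB → drive 11 (remaining 1 GB)
11 GB → drive 10 (remaining 2 GB)
9 GB → drive 12 (remaining 6 GB)
5 GB → drive 8 (remaining 1 GB)
4 GB → drive 9 (remaining 2 GB)
4 GB → drive 12 (remaining 2 GB)
12 drives × 32 GB = 384 GB; used 361 GB; unused 23 GB.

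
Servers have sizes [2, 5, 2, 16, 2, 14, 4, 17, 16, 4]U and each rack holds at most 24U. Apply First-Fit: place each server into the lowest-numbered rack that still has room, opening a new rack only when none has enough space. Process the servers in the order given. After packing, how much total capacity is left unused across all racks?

Put 2U in rack 1; 22U remain.
Put 5U in rack 1; 17U remain.
Put 2U in rack 1; 15U remain.
Put 16U in rack 2; 8U remain.
Put 2U in rack 1; 13U remain.
Put 14U in rack 3; 10U remain.
Put 4U in rack 1; 9U remain.
Put 17U in rack 4; 7U remain.
Put 16U in rack 5; 8U remain.
Put 4U in rack 1; 5U remain.
5 racks × 24U = 120U; used 82U; unused 38U.

38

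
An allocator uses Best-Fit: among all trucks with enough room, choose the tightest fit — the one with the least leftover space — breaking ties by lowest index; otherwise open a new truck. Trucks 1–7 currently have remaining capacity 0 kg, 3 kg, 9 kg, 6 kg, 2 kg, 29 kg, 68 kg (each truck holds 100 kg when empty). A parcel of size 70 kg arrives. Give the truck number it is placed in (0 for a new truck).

No truck has ≥ 70 kg free, so a new truck is opened.

0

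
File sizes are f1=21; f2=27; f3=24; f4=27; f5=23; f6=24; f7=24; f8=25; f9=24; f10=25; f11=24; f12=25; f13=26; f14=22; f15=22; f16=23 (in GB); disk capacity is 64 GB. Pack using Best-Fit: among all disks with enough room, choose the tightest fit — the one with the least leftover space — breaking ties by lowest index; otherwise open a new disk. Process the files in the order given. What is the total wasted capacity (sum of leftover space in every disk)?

disk 1: place f1 (21 GB), 43 GB left
disk 1: place f2 (27 GB), 16 GB left
disk 2: place f3 (24 GB), 40 GB left
disk 2: place f4 (27 GB), 13 GB left
disk 3: place f5 (23 GB), 41 GB left
disk 3: place f6 (24 GB), 17 GB left
disk 4: place f7 (24 GB), 40 GB left
disk 4: place f8 (25 GB), 15 GB left
disk 5: place f9 (24 GB), 40 GB left
disk 5: place f10 (25 GB), 15 GB left
disk 6: place f11 (24 GB), 40 GB left
disk 6: place f12 (25 GB), 15 GB left
disk 7: place f13 (26 GB), 38 GB left
disk 7: place f14 (22 GB), 16 GB left
disk 8: place f15 (22 GB), 42 GB left
disk 8: place f16 (23 GB), 19 GB left
8 disks × 64 GB = 512 GB; used 386 GB; unused 126 GB.

126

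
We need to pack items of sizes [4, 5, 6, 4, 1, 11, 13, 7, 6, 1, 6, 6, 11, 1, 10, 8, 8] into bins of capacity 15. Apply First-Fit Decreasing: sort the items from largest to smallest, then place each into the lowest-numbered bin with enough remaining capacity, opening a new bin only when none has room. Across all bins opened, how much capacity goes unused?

12

Sorted descending: 13, 11, 11, 10, 8, 8, 7, 6, 6, 6, 6, 5, 4, 4, 1, 1, 1.
Put 13 in bin 1; 2 remain.
Put 11 in bin 2; 4 remain.
Put 11 in bin 3; 4 remain.
Put 10 in bin 4; 5 remain.
Put 8 in bin 5; 7 remain.
Put 8 in bin 6; 7 remain.
Put 7 in bin 5; 0 remain.
Put 6 in bin 6; 1 remain.
Put 6 in bin 7; 9 remain.
Put 6 in bin 7; 3 remain.
Put 6 in bin 8; 9 remain.
Put 5 in bin 4; 0 remain.
Put 4 in bin 2; 0 remain.
Put 4 in bin 3; 0 remain.
Put 1 in bin 1; 1 remain.
Put 1 in bin 1; 0 remain.
Put 1 in bin 6; 0 remain.
8 bins × 15 = 120; used 108; unused 12.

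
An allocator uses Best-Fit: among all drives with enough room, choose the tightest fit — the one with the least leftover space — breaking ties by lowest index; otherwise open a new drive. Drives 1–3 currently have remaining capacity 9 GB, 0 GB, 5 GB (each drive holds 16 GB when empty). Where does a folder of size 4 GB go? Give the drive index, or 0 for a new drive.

Drives with room: drive 1 (9 GB), drive 3 (5 GB).
Tightest fit is drive 3 with 5 GB free.

3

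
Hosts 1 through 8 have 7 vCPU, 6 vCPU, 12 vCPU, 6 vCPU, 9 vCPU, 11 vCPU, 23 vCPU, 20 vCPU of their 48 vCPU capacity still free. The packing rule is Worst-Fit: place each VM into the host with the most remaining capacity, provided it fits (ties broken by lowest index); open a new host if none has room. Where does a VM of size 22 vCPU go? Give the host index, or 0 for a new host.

7

Hosts with room: host 7 (23 vCPU).
Most room is host 7 with 23 vCPU free.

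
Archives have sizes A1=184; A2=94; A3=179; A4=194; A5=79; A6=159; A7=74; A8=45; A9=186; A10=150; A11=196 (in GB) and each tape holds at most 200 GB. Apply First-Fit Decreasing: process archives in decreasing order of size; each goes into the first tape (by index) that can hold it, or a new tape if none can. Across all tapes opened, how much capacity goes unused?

Sorted descending: 196, 194, 186, 184, 179, 159, 150, 94, 79, 74, 45.
tape 1: place 196 GB, 4 GB left
tape 2: place 194 GB, 6 GB left
tape 3: place 186 GB, 14 GB left
tape 4: place 184 GB, 16 GB left
tape 5: place 179 GB, 21 GB left
tape 6: place 159 GB, 41 GB left
tape 7: place 150 GB, 50 GB left
tape 8: place 94 GB, 106 GB left
tape 8: place 79 GB, 27 GB left
tape 9: place 74 GB, 126 GB left
tape 7: place 45 GB, 5 GB left
9 tapes × 200 GB = 1800 GB; used 1540 GB; unused 260 GB.

260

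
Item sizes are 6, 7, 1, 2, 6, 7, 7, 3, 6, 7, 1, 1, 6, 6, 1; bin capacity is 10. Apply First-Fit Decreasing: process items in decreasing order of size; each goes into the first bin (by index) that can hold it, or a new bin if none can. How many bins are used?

Sorted descending: 7, 7, 7, 7, 6, 6, 6, 6, 6, 3, 2, 1, 1, 1, 1.
bin 1: place 7, 3 left
bin 2: place 7, 3 left
bin 3: place 7, 3 left
bin 4: place 7, 3 left
bin 5: place 6, 4 left
bin 6: place 6, 4 left
bin 7: place 6, 4 left
bin 8: place 6, 4 left
bin 9: place 6, 4 left
bin 1: place 3, 0 left
bin 2: place 2, 1 left
bin 2: place 1, 0 left
bin 3: place 1, 2 left
bin 3: place 1, 1 left
bin 3: place 1, 0 left

9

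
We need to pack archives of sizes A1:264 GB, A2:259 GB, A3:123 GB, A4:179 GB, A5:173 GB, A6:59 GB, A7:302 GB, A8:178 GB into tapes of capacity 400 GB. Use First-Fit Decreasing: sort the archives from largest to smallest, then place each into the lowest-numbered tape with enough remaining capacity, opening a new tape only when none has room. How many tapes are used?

5

Sorted descending: 302, 264, 259, 179, 178, 173, 123, 59.
Put 302 GB in tape 1; 98 GB remain.
Put 264 GB in tape 2; 136 GB remain.
Put 259 GB in tape 3; 141 GB remain.
Put 179 GB in tape 4; 221 GB remain.
Put 178 GB in tape 4; 43 GB remain.
Put 173 GB in tape 5; 227 GB remain.
Put 123 GB in tape 2; 13 GB remain.
Put 59 GB in tape 1; 39 GB remain.
Final tapes: [302,59] [264,123] [259] [179,178] [173].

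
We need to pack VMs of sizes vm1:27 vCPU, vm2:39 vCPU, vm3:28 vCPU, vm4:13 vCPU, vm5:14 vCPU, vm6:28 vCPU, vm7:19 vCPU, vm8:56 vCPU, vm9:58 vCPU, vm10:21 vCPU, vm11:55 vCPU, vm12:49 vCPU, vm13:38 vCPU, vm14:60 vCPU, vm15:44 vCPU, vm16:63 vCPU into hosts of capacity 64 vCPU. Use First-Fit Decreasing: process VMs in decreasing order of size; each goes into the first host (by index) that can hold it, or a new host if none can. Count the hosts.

Sorted descending: 63, 60, 58, 56, 55, 49, 44, 39, 38, 28, 28, 27, 21, 19, 14, 13.
Put 63 vCPU in host 1; 1 vCPU remain.
Put 60 vCPU in host 2; 4 vCPU remain.
Put 58 vCPU in host 3; 6 vCPU remain.
Put 56 vCPU in host 4; 8 vCPU remain.
Put 55 vCPU in host 5; 9 vCPU remain.
Put 49 vCPU in host 6; 15 vCPU remain.
Put 44 vCPU in host 7; 20 vCPU remain.
Put 39 vCPU in host 8; 25 vCPU remain.
Put 38 vCPU in host 9; 26 vCPU remain.
Put 28 vCPU in host 10; 36 vCPU remain.
Put 28 vCPU in host 10; 8 vCPU remain.
Put 27 vCPU in host 11; 37 vCPU remain.
Put 21 vCPU in host 8; 4 vCPU remain.
Put 19 vCPU in host 7; 1 vCPU remain.
Put 14 vCPU in host 6; 1 vCPU remain.
Put 13 vCPU in host 9; 13 vCPU remain.
Final hosts: [63] [60] [58] [56] [55] [49,14] [44,19] [39,21] [38,13] [28,28] [27].

11 hosts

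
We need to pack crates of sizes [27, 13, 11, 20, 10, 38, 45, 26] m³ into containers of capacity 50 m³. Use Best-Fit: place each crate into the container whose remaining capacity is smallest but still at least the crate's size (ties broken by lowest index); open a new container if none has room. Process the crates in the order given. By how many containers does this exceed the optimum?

1

Best-Fit: [27,13,10] [11,20] [38] [45] [26] → 5 containers.
Total size 190 m³; any packing needs at least ⌈190/50⌉ = 4 containers.
An optimal packing achieves that bound: [45] [38,11] [27,20] [26,13,10] → 4 containers.
Excess: 5 − 4 = 1.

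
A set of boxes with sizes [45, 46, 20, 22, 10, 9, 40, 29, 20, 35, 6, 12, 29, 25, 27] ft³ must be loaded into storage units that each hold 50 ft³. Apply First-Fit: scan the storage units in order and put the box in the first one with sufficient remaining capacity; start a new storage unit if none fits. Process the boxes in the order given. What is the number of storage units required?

10

Put 45 ft³ in storage unit 1; 5 ft³ remain.
Put 46 ft³ in storage unit 2; 4 ft³ remain.
Put 20 ft³ in storage unit 3; 30 ft³ remain.
Put 22 ft³ in storage unit 3; 8 ft³ remain.
Put 10 ft³ in storage unit 4; 40 ft³ remain.
Put 9 ft³ in storage unit 4; 31 ft³ remain.
Put 40 ft³ in storage unit 5; 10 ft³ remain.
Put 29 ft³ in storage unit 4; 2 ft³ remain.
Put 20 ft³ in storage unit 6; 30 ft³ remain.
Put 35 ft³ in storage unit 7; 15 ft³ remain.
Put 6 ft³ in storage unit 3; 2 ft³ remain.
Put 12 ft³ in storage unit 6; 18 ft³ remain.
Put 29 ft³ in storage unit 8; 21 ft³ remain.
Put 25 ft³ in storage unit 9; 25 ft³ remain.
Put 27 ft³ in storage unit 10; 23 ft³ remain.
Final storage units: [45] [46] [20,22,6] [10,9,29] [40] [20,12] [35] [29] [25] [27].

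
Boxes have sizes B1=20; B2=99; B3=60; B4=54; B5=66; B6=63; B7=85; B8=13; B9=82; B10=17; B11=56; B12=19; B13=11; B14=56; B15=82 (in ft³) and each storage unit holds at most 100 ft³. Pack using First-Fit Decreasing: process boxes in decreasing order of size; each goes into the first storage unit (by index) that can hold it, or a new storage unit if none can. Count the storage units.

10 storage units

Sorted descending: 99, 85, 82, 82, 66, 63, 60, 56, 56, 54, 20, 19, 17, 13, 11.
99 ft³ → storage unit 1 (remaining 1 ft³)
85 ft³ → storage unit 2 (remaining 15 ft³)
82 ft³ → storage unit 3 (remaining 18 ft³)
82 ft³ → storage unit 4 (remaining 18 ft³)
66 ft³ → storage unit 5 (remaining 34 ft³)
63 ft³ → storage unit 6 (remaining 37 ft³)
60 ft³ → storage unit 7 (remaining 40 ft³)
56 ft³ → storage unit 8 (remaining 44 ft³)
56 ft³ → storage unit 9 (remaining 44 ft³)
54 ft³ → storage unit 10 (remaining 46 ft³)
20 ft³ → storage unit 5 (remaining 14 ft³)
19 ft³ → storage unit 6 (remaining 18 ft³)
17 ft³ → storage unit 3 (remaining 1 ft³)
13 ft³ → storage unit 2 (remaining 2 ft³)
11 ft³ → storage unit 4 (remaining 7 ft³)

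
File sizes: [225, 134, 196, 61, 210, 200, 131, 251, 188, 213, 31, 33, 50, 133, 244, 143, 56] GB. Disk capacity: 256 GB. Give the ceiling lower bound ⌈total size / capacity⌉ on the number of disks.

Total size = 225 + 134 + 196 + 61 + 210 + 200 + 131 + 251 + 188 + 213 + 31 + 33 + 50 + 133 + 244 + 143 + 56 = 2499 GB.
⌈2499 / 256⌉ = 10.

10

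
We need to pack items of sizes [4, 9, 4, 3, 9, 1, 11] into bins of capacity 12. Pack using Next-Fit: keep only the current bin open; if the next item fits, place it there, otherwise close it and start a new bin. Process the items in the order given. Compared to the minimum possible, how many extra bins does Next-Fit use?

1

Next-Fit: [4] [9] [4,3] [9,1] [11] → 5 bins.
Total size 41; any packing needs at least ⌈41/12⌉ = 4 bins.
An optimal packing achieves that bound: [11,1] [9,3] [9] [4,4] → 4 bins.
Excess: 5 − 4 = 1.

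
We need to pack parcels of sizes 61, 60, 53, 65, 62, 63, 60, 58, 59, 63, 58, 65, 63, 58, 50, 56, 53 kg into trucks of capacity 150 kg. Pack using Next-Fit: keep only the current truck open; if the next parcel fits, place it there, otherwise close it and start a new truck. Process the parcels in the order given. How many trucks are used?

9

truck 1: place 61 kg, 89 kg left
truck 1: place 60 kg, 29 kg left
truck 2: place 53 kg, 97 kg left
truck 2: place 65 kg, 32 kg left
truck 3: place 62 kg, 88 kg left
truck 3: place 63 kg, 25 kg left
truck 4: place 60 kg, 90 kg left
truck 4: place 58 kg, 32 kg left
truck 5: place 59 kg, 91 kg left
truck 5: place 63 kg, 28 kg left
truck 6: place 58 kg, 92 kg left
truck 6: place 65 kg, 27 kg left
truck 7: place 63 kg, 87 kg left
truck 7: place 58 kg, 29 kg left
truck 8: place 50 kg, 100 kg left
truck 8: place 56 kg, 44 kg left
truck 9: place 53 kg, 97 kg left
Final trucks: [61,60] [53,65] [62,63] [60,58] [59,63] [58,65] [63,58] [50,56] [53].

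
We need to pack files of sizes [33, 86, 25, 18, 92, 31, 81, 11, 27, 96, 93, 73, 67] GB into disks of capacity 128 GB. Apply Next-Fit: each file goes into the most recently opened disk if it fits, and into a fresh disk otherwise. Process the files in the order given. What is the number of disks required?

8

Put 33 GB in disk 1; 95 GB remain.
Put 86 GB in disk 1; 9 GB remain.
Put 25 GB in disk 2; 103 GB remain.
Put 18 GB in disk 2; 85 GB remain.
Put 92 GB in disk 3; 36 GB remain.
Put 31 GB in disk 3; 5 GB remain.
Put 81 GB in disk 4; 47 GB remain.
Put 11 GB in disk 4; 36 GB remain.
Put 27 GB in disk 4; 9 GB remain.
Put 96 GB in disk 5; 32 GB remain.
Put 93 GB in disk 6; 35 GB remain.
Put 73 GB in disk 7; 55 GB remain.
Put 67 GB in disk 8; 61 GB remain.
Final disks: [33,86] [25,18] [92,31] [81,11,27] [96] [93] [73] [67].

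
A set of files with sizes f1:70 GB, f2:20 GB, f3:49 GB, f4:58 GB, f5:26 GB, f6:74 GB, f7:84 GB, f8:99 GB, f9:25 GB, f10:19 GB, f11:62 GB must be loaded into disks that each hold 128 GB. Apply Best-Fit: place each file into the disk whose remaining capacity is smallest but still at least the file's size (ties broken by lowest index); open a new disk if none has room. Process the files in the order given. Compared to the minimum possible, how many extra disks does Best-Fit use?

1

Best-Fit: [70,20,26] [49,58,19] [74] [84] [99,25] [62] → 6 disks.
Total size 586 GB; any packing needs at least ⌈586/128⌉ = 5 disks.
An optimal packing achieves that bound: [99,26] [84,25,19] [74,49] [70,58] [62,20] → 5 disks.
Excess: 6 − 5 = 1.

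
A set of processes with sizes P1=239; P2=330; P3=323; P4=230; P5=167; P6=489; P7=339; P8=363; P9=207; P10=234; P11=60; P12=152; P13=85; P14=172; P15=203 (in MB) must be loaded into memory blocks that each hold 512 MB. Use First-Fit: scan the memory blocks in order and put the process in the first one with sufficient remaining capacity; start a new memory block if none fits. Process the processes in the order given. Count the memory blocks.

memory block 1: place P1 (239 MB), 273 MB left
memory block 2: place P2 (330 MB), 182 MB left
memory block 3: place P3 (323 MB), 189 MB left
memory block 1: place P4 (230 MB), 43 MB left
memory block 2: place P5 (167 MB), 15 MB left
memory block 4: place P6 (489 MB), 23 MB left
memory block 5: place P7 (339 MB), 173 MB left
memory block 6: place P8 (363 MB), 149 MB left
memory block 7: place P9 (207 MB), 305 MB left
memory block 7: place P10 (234 MB), 71 MB left
memory block 3: place P11 (60 MB), 129 MB left
memory block 5: place P12 (152 MB), 21 MB left
memory block 3: place P13 (85 MB), 44 MB left
memory block 8: place P14 (172 MB), 340 MB left
memory block 8: place P15 (203 MB), 137 MB left

8 memory blocks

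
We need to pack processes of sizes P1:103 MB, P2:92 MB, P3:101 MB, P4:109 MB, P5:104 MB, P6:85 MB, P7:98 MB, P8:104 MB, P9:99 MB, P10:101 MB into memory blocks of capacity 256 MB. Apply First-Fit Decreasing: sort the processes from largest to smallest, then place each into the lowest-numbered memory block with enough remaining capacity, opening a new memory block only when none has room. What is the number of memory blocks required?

Sorted descending: 109, 104, 104, 103, 101, 101, 99, 98, 92, 85.
memory block 1: place 109 MB, 147 MB left
memory block 1: place 104 MB, 43 MB left
memory block 2: place 104 MB, 152 MB left
memory block 2: place 103 MB, 49 MB left
memory block 3: place 101 MB, 155 MB left
memory block 3: place 101 MB, 54 MB left
memory block 4: place 99 MB, 157 MB left
memory block 4: place 98 MB, 59 MB left
memory block 5: place 92 MB, 164 MB left
memory block 5: place 85 MB, 79 MB left

5 memory blocks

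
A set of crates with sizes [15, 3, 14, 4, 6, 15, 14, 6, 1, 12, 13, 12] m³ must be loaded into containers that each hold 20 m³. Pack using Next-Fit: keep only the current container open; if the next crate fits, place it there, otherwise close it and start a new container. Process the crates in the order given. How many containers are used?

8 containers

Put 15 m³ in container 1; 5 m³ remain.
Put 3 m³ in container 1; 2 m³ remain.
Put 14 m³ in container 2; 6 m³ remain.
Put 4 m³ in container 2; 2 m³ remain.
Put 6 m³ in container 3; 14 m³ remain.
Put 15 m³ in container 4; 5 m³ remain.
Put 14 m³ in container 5; 6 m³ remain.
Put 6 m³ in container 5; 0 m³ remain.
Put 1 m³ in container 6; 19 m³ remain.
Put 12 m³ in container 6; 7 m³ remain.
Put 13 m³ in container 7; 7 m³ remain.
Put 12 m³ in container 8; 8 m³ remain.
Final containers: [15,3] [14,4] [6] [15] [14,6] [1,12] [13] [12].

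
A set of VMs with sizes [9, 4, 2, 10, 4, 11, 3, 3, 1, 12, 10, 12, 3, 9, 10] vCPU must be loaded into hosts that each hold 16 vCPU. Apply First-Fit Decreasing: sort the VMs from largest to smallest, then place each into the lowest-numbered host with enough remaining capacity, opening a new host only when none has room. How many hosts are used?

8

Sorted descending: 12, 12, 11, 10, 10, 10, 9, 9, 4, 4, 3, 3, 3, 2, 1.
12 vCPU → host 1 (remaining 4 vCPU)
12 vCPU → host 2 (remaining 4 vCPU)
11 vCPU → host 3 (remaining 5 vCPU)
10 vCPU → host 4 (remaining 6 vCPU)
10 vCPU → host 5 (remaining 6 vCPU)
10 vCPU → host 6 (remaining 6 vCPU)
9 vCPU → host 7 (remaining 7 vCPU)
9 vCPU → host 8 (remaining 7 vCPU)
4 vCPU → host 1 (remaining 0 vCPU)
4 vCPU → host 2 (remaining 0 vCPU)
3 vCPU → host 3 (remaining 2 vCPU)
3 vCPU → host 4 (remaining 3 vCPU)
3 vCPU → host 4 (remaining 0 vCPU)
2 vCPU → host 3 (remaining 0 vCPU)
1 vCPU → host 5 (remaining 5 vCPU)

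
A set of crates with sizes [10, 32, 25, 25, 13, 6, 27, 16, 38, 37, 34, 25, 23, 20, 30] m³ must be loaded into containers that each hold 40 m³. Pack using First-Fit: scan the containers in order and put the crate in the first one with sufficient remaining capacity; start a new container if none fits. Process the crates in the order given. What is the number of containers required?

Put 10 m³ in container 1; 30 m³ remain.
Put 32 m³ in container 2; 8 m³ remain.
Put 25 m³ in container 1; 5 m³ remain.
Put 25 m³ in container 3; 15 m³ remain.
Put 13 m³ in container 3; 2 m³ remain.
Put 6 m³ in container 2; 2 m³ remain.
Put 27 m³ in container 4; 13 m³ remain.
Put 16 m³ in container 5; 24 m³ remain.
Put 38 m³ in container 6; 2 m³ remain.
Put 37 m³ in container 7; 3 m³ remain.
Put 34 m³ in container 8; 6 m³ remain.
Put 25 m³ in container 9; 15 m³ remain.
Put 23 m³ in container 5; 1 m³ remain.
Put 20 m³ in container 10; 20 m³ remain.
Put 30 m³ in container 11; 10 m³ remain.

11 containers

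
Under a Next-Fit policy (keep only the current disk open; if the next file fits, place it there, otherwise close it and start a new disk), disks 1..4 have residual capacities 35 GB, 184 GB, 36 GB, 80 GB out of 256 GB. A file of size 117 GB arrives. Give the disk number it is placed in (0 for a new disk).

Next-Fit only looks at disk 4, which has 80 GB free.
117 GB does not fit, so a new disk is opened.

0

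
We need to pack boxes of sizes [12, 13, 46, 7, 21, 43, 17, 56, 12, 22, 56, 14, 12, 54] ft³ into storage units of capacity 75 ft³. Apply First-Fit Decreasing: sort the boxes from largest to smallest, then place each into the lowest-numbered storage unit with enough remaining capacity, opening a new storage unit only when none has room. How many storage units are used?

6

Sorted descending: 56, 56, 54, 46, 43, 22, 21, 17, 14, 13, 12, 12, 12, 7.
storage unit 1: place 56 ft³, 19 ft³ left
storage unit 2: place 56 ft³, 19 ft³ left
storage unit 3: place 54 ft³, 21 ft³ left
storage unit 4: place 46 ft³, 29 ft³ left
storage unit 5: place 43 ft³, 32 ft³ left
storage unit 4: place 22 ft³, 7 ft³ left
storage unit 3: place 21 ft³, 0 ft³ left
storage unit 1: place 17 ft³, 2 ft³ left
storage unit 2: place 14 ft³, 5 ft³ left
storage unit 5: place 13 ft³, 19 ft³ left
storage unit 5: place 12 ft³, 7 ft³ left
storage unit 6: place 12 ft³, 63 ft³ left
storage unit 6: place 12 ft³, 51 ft³ left
storage unit 4: place 7 ft³, 0 ft³ left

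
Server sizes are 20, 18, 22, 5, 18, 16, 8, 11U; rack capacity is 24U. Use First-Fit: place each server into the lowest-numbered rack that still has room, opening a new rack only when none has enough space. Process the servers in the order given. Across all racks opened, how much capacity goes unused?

26

20U → rack 1 (remaining 4U)
18U → rack 2 (remaining 6U)
22U → rack 3 (remaining 2U)
5U → rack 2 (remaining 1U)
18U → rack 4 (remaining 6U)
16U → rack 5 (remaining 8U)
8U → rack 5 (remaining 0U)
11U → rack 6 (remaining 13U)
6 racks × 24U = 144U; used 118U; unused 26U.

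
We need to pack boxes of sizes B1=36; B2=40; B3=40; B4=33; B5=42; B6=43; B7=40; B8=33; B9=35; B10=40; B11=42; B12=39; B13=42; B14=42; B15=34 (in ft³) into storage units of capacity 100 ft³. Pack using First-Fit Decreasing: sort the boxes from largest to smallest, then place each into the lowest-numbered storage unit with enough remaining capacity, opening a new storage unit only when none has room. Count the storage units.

Sorted descending: 43, 42, 42, 42, 42, 40, 40, 40, 40, 39, 36, 35, 34, 33, 33.
storage unit 1: place 43 ft³, 57 ft³ left
storage unit 1: place 42 ft³, 15 ft³ left
storage unit 2: place 42 ft³, 58 ft³ left
storage unit 2: place 42 ft³, 16 ft³ left
storage unit 3: place 42 ft³, 58 ft³ left
storage unit 3: place 40 ft³, 18 ft³ left
storage unit 4: place 40 ft³, 60 ft³ left
storage unit 4: place 40 ft³, 20 ft³ left
storage unit 5: place 40 ft³, 60 ft³ left
storage unit 5: place 39 ft³, 21 ft³ left
storage unit 6: place 36 ft³, 64 ft³ left
storage unit 6: place 35 ft³, 29 ft³ left
storage unit 7: place 34 ft³, 66 ft³ left
storage unit 7: place 33 ft³, 33 ft³ left
storage unit 7: place 33 ft³, 0 ft³ left

7 storage units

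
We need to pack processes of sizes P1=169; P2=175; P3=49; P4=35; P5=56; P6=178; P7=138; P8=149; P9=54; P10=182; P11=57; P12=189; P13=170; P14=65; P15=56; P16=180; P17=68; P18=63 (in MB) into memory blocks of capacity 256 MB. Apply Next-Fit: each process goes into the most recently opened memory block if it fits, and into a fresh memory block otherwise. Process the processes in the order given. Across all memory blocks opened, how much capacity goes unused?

783

memory block 1: place P1 (169 MB), 87 MB left
memory block 2: place P2 (175 MB), 81 MB left
memory block 2: place P3 (49 MB), 32 MB left
memory block 3: place P4 (35 MB), 221 MB left
memory block 3: place P5 (56 MB), 165 MB left
memory block 4: place P6 (178 MB), 78 MB left
memory block 5: place P7 (138 MB), 118 MB left
memory block 6: place P8 (149 MB), 107 MB left
memory block 6: place P9 (54 MB), 53 MB left
memory block 7: place P10 (182 MB), 74 MB left
memory block 7: place P11 (57 MB), 17 MB left
memory block 8: place P12 (189 MB), 67 MB left
memory block 9: place P13 (170 MB), 86 MB left
memory block 9: place P14 (65 MB), 21 MB left
memory block 10: place P15 (56 MB), 200 MB left
memory block 10: place P16 (180 MB), 20 MB left
memory block 11: place P17 (68 MB), 188 MB left
memory block 11: place P18 (63 MB), 125 MB left
11 memory blocks × 256 MB = 2816 MB; used 2033 MB; unused 783 MB.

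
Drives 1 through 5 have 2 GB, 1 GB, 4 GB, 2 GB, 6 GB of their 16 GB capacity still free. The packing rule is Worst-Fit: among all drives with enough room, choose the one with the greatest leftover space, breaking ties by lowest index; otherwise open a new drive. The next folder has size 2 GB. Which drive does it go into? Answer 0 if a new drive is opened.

5

Drives with room: drive 1 (2 GB), drive 3 (4 GB), drive 4 (2 GB), drive 5 (6 GB).
Most room is drive 5 with 6 GB free.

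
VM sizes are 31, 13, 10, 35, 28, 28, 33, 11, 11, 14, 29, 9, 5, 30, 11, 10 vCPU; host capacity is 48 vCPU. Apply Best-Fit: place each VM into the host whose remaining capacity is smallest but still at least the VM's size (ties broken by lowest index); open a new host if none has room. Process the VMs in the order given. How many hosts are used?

7 hosts

Put 31 vCPU in host 1; 17 vCPU remain.
Put 13 vCPU in host 1; 4 vCPU remain.
Put 10 vCPU in host 2; 38 vCPU remain.
Put 35 vCPU in host 2; 3 vCPU remain.
Put 28 vCPU in host 3; 20 vCPU remain.
Put 28 vCPU in host 4; 20 vCPU remain.
Put 33 vCPU in host 5; 15 vCPU remain.
Put 11 vCPU in host 5; 4 vCPU remain.
Put 11 vCPU in host 3; 9 vCPU remain.
Put 14 vCPU in host 4; 6 vCPU remain.
Put 29 vCPU in host 6; 19 vCPU remain.
Put 9 vCPU in host 3; 0 vCPU remain.
Put 5 vCPU in host 4; 1 vCPU remain.
Put 30 vCPU in host 7; 18 vCPU remain.
Put 11 vCPU in host 7; 7 vCPU remain.
Put 10 vCPU in host 6; 9 vCPU remain.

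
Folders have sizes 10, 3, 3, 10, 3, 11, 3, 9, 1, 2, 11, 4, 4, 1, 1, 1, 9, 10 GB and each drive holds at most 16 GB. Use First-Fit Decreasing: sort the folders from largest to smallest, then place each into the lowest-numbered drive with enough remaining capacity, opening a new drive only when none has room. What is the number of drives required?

7

Sorted descending: 11, 11, 10, 10, 10, 9, 9, 4, 4, 3, 3, 3, 3, 2, 1, 1, 1, 1.
11 GB → drive 1 (remaining 5 GB)
11 GB → drive 2 (remaining 5 GB)
10 GB → drive 3 (remaining 6 GB)
10 GB → drive 4 (remaining 6 GB)
10 GB → drive 5 (remaining 6 GB)
9 GB → drive 6 (remaining 7 GB)
9 GB → drive 7 (remaining 7 GB)
4 GB → drive 1 (remaining 1 GB)
4 GB → drive 2 (remaining 1 GB)
3 GB → drive 3 (remaining 3 GB)
3 GB → drive 3 (remaining 0 GB)
3 GB → drive 4 (remaining 3 GB)
3 GB → drive 4 (remaining 0 GB)
2 GB → drive 5 (remaining 4 GB)
1 GB → drive 1 (remaining 0 GB)
1 GB → drive 2 (remaining 0 GB)
1 GB → drive 5 (remaining 3 GB)
1 GB → drive 5 (remaining 2 GB)
Final drives: [11,4,1] [11,4,1] [10,3,3] [10,3,3] [10,2,1,1] [9] [9].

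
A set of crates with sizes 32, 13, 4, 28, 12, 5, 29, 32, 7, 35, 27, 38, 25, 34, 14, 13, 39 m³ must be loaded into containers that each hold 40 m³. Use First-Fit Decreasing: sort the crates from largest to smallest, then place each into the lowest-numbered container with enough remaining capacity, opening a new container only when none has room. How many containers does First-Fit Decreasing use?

11

Sorted descending: 39, 38, 35, 34, 32, 32, 29, 28, 27, 25, 14, 13, 13, 12, 7, 5, 4.
container 1: place 39 m³, 1 m³ left
container 2: place 38 m³, 2 m³ left
container 3: place 35 m³, 5 m³ left
container 4: place 34 m³, 6 m³ left
container 5: place 32 m³, 8 m³ left
container 6: place 32 m³, 8 m³ left
container 7: place 29 m³, 11 m³ left
container 8: place 28 m³, 12 m³ left
container 9: place 27 m³, 13 m³ left
container 10: place 25 m³, 15 m³ left
container 10: place 14 m³, 1 m³ left
container 9: place 13 m³, 0 m³ left
container 11: place 13 m³, 27 m³ left
container 8: place 12 m³, 0 m³ left
container 5: place 7 m³, 1 m³ left
container 3: place 5 m³, 0 m³ left
container 4: place 4 m³, 2 m³ left
Final containers: [39] [38] [35,5] [34,4] [32,7] [32] [29] [28,12] [27,13] [25,14] [13].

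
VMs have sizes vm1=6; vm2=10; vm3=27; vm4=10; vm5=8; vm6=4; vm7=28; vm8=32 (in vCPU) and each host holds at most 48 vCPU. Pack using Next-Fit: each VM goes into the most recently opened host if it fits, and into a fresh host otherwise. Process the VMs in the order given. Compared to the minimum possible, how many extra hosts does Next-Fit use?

Next-Fit: [6,10,27] [10,8,4] [28] [32] → 4 hosts.
Total size 125 vCPU; any packing needs at least ⌈125/48⌉ = 3 hosts.
An optimal packing achieves that bound: [32,10,6] [28,10,8] [27,4] → 3 hosts.
Excess: 4 − 3 = 1.

1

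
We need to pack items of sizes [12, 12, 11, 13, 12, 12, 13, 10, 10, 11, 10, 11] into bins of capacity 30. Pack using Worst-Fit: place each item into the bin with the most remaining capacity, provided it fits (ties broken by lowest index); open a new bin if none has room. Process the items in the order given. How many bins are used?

Put 12 in bin 1; 18 remain.
Put 12 in bin 1; 6 remain.
Put 11 in bin 2; 19 remain.
Put 13 in bin 2; 6 remain.
Put 12 in bin 3; 18 remain.
Put 12 in bin 3; 6 remain.
Put 13 in bin 4; 17 remain.
Put 10 in bin 4; 7 remain.
Put 10 in bin 5; 20 remain.
Put 11 in bin 5; 9 remain.
Put 10 in bin 6; 20 remain.
Put 11 in bin 6; 9 remain.

6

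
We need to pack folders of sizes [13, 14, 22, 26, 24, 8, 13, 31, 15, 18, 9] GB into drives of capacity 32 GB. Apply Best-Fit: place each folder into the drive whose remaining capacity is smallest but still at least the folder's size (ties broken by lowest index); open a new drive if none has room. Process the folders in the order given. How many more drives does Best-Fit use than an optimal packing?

Best-Fit: [13,14] [22,9] [26] [24,8] [13,15] [31] [18] → 7 drives.
Total size 193 GB; any packing needs at least ⌈193/32⌉ = 7 drives.
So 7 is already optimal.

0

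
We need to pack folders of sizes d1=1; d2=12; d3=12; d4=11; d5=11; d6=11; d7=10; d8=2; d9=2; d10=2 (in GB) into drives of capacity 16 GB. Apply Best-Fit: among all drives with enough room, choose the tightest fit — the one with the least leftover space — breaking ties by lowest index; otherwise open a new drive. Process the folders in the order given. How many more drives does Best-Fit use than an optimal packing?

Best-Fit: [1,12,2] [12,2,2] [11] [11] [11] [10] → 6 drives.
6 folders exceed 8 GB (half the capacity), and no two of those can share a drive, so at least 6 drives are needed.
So 6 is already optimal.

0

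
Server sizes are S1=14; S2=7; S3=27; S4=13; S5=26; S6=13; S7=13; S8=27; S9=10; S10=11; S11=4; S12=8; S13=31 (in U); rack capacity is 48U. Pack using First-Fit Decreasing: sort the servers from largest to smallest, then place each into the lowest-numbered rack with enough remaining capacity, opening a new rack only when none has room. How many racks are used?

Sorted descending: 31, 27, 27, 26, 14, 13, 13, 13, 11, 10, 8, 7, 4.
31U → rack 1 (remaining 17U)
27U → rack 2 (remaining 21U)
27U → rack 3 (remaining 21U)
26U → rack 4 (remaining 22U)
14U → rack 1 (remaining 3U)
13U → rack 2 (remaining 8U)
13U → rack 3 (remaining 8U)
13U → rack 4 (remaining 9U)
11U → rack 5 (remaining 37U)
10U → rack 5 (remaining 27U)
8U → rack 2 (remaining 0U)
7U → rack 3 (remaining 1U)
4U → rack 4 (remaining 5U)

5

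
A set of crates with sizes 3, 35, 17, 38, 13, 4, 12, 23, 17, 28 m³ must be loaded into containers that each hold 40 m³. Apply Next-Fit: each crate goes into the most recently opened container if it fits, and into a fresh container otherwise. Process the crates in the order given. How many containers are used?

container 1: place 3 m³, 37 m³ left
container 1: place 35 m³, 2 m³ left
container 2: place 17 m³, 23 m³ left
container 3: place 38 m³, 2 m³ left
container 4: place 13 m³, 27 m³ left
container 4: place 4 m³, 23 m³ left
container 4: place 12 m³, 11 m³ left
container 5: place 23 m³, 17 m³ left
container 5: place 17 m³, 0 m³ left
container 6: place 28 m³, 12 m³ left

6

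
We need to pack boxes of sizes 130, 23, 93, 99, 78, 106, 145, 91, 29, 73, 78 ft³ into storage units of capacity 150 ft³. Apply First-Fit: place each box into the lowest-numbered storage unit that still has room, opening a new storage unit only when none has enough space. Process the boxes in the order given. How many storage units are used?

9 storage units

Put 130 ft³ in storage unit 1; 20 ft³ remain.
Put 23 ft³ in storage unit 2; 127 ft³ remain.
Put 93 ft³ in storage unit 2; 34 ft³ remain.
Put 99 ft³ in storage unit 3; 51 ft³ remain.
Put 78 ft³ in storage unit 4; 72 ft³ remain.
Put 106 ft³ in storage unit 5; 44 ft³ remain.
Put 145 ft³ in storage unit 6; 5 ft³ remain.
Put 91 ft³ in storage unit 7; 59 ft³ remain.
Put 29 ft³ in storage unit 2; 5 ft³ remain.
Put 73 ft³ in storage unit 8; 77 ft³ remain.
Put 78 ft³ in storage unit 9; 72 ft³ remain.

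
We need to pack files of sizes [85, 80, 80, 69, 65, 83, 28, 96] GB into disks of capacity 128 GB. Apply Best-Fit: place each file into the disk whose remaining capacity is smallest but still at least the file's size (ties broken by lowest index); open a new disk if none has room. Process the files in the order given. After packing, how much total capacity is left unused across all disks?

310

disk 1: place 85 GB, 43 GB left
disk 2: place 80 GB, 48 GB left
disk 3: place 80 GB, 48 GB left
disk 4: place 69 GB, 59 GB left
disk 5: place 65 GB, 63 GB left
disk 6: place 83 GB, 45 GB left
disk 1: place 28 GB, 15 GB left
disk 7: place 96 GB, 32 GB left
7 disks × 128 GB = 896 GB; used 586 GB; unused 310 GB.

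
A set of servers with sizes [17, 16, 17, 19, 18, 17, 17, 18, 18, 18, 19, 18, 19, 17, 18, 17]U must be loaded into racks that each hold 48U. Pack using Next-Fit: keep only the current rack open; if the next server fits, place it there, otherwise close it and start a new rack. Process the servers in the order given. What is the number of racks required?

8 racks

rack 1: place 17U, 31U left
rack 1: place 16U, 15U left
rack 2: place 17U, 31U left
rack 2: place 19U, 12U left
rack 3: place 18U, 30U left
rack 3: place 17U, 13U left
rack 4: place 17U, 31U left
rack 4: place 18U, 13U left
rack 5: place 18U, 30U left
rack 5: place 18U, 12U left
rack 6: place 19U, 29U left
rack 6: place 18U, 11U left
rack 7: place 19U, 29U left
rack 7: place 17U, 12U left
rack 8: place 18U, 30U left
rack 8: place 17U, 13U left
Final racks: [17,16] [17,19] [18,17] [17,18] [18,18] [19,18] [19,17] [18,17].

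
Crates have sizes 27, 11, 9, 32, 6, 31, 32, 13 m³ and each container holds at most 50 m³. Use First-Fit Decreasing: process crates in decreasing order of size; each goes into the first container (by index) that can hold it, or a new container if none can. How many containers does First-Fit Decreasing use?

4

Sorted descending: 32, 32, 31, 27, 13, 11, 9, 6.
container 1: place 32 m³, 18 m³ left
container 2: place 32 m³, 18 m³ left
container 3: place 31 m³, 19 m³ left
container 4: place 27 m³, 23 m³ left
container 1: place 13 m³, 5 m³ left
container 2: place 11 m³, 7 m³ left
container 3: place 9 m³, 10 m³ left
container 2: place 6 m³, 1 m³ left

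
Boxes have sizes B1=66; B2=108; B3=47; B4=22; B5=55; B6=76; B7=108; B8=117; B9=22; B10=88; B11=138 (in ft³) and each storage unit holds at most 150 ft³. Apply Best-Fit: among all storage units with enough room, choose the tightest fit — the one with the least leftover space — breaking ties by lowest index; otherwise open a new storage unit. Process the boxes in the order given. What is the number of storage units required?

B1 (66 ft³) → storage unit 1 (remaining 84 ft³)
B2 (108 ft³) → storage unit 2 (remaining 42 ft³)
B3 (47 ft³) → storage unit 1 (remaining 37 ft³)
B4 (22 ft³) → storage unit 1 (remaining 15 ft³)
B5 (55 ft³) → storage unit 3 (remaining 95 ft³)
B6 (76 ft³) → storage unit 3 (remaining 19 ft³)
B7 (108 ft³) → storage unit 4 (remaining 42 ft³)
B8 (117 ft³) → storage unit 5 (remaining 33 ft³)
B9 (22 ft³) → storage unit 5 (remaining 11 ft³)
B10 (88 ft³) → storage unit 6 (remaining 62 ft³)
B11 (138 ft³) → storage unit 7 (remaining 12 ft³)

7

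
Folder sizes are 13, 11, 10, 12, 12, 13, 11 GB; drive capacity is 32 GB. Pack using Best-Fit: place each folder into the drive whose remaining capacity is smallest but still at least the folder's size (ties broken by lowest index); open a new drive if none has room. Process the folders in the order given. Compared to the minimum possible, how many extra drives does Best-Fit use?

1

Best-Fit: [13,11] [10,12] [12,13] [11] → 4 drives.
Total size 82 GB; any packing needs at least ⌈82/32⌉ = 3 drives.
An optimal packing achieves that bound: [13,13] [12,12] [11,11,10] → 3 drives.
Excess: 4 − 3 = 1.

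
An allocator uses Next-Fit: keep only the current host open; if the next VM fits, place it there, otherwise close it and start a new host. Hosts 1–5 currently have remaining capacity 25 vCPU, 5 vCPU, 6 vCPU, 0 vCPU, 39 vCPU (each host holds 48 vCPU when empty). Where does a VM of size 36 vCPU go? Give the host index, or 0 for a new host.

5

Next-Fit only looks at host 5, which has 39 vCPU free.
36 vCPU fits there.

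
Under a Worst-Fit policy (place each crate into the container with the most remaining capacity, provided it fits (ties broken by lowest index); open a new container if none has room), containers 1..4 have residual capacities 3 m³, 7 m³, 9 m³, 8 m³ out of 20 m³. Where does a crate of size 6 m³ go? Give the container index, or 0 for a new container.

3

Containers with room: container 2 (7 m³), container 3 (9 m³), container 4 (8 m³).
Most room is container 3 with 9 m³ free.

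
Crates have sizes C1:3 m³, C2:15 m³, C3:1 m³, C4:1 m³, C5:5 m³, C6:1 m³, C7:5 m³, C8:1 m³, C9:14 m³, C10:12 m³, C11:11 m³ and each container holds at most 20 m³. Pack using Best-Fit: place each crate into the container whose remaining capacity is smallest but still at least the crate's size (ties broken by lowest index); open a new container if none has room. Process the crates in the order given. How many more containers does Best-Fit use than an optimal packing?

Best-Fit: [3,15,1,1] [5,1,5,1] [14] [12] [11] → 5 containers.
Total size 69 m³; any packing needs at least ⌈69/20⌉ = 4 containers.
An optimal packing achieves that bound: [15,5] [14,5,1] [12,3,1,1,1] [11] → 4 containers.
Excess: 5 − 4 = 1.

1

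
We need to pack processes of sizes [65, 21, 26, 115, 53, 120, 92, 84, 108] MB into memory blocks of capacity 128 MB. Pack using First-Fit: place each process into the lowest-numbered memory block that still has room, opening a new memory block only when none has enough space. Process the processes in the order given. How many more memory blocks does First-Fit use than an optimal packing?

First-Fit: [65,21,26] [115] [53] [120] [92] [84] [108] → 7 memory blocks.
Total size 684 MB; any packing needs at least ⌈684/128⌉ = 6 memory blocks.
An optimal packing achieves that bound: [120] [115] [108] [92,26] [84,21] [65,53] → 6 memory blocks.
Excess: 7 − 6 = 1.

1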